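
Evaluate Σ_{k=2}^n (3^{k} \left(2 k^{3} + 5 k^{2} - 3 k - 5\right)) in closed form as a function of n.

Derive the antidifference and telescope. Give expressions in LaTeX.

S(n) = 3 \cdot 3^{n} n^{3} + 3 \cdot 3^{n} n^{2} - 3 \cdot 3^{n} n - 6 \cdot 3^{n} + 9

Step 1: r(k) = 3*(2*k**3 + 11*k**2 + 13*k - 1)/(2*k**3 + 5*k**2 - 3*k - 5).
So A=3 and B=1, with C=k**3 + 5*k**2/2 - 3*k/2 - 5/2.
Set up (3)·f(k+1) − (1)·f(k) − (k**3 + 5*k**2/2 - 3*k/2 - 5/2) = 0.
Degrees (0,0,3) ⇒ d ≤ 3.
Coefficient equations give f(k) = (k**3 - 2*k**2 - 1)/2.
R(k) = B(k−1)·f(k)/C(k) = (k**3 - 2*k**2 - 1)/(2*k**3 + 5*k**2 - 3*k - 5); s_k = R·t_k = 3**k*(k**3 - 2*k**2 - 1).
Check: Δs_k = 3**k*(2*k**3 + 5*k**2 - 3*k - 5). ✓
Telescope: S(n) = s_(n+1) − s_(2) = 3**(n + 1)*(n**3 + n**2 - n - 2) − (-9) = 3*3**n*n**3 + 3*3**n*n**2 - 3*3**n*n - 6*3**n + 9.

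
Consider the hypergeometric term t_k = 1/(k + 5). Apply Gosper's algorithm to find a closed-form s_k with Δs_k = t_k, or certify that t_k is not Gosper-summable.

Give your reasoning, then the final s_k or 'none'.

none — t_k is not Gosper-summable

The ratio is (k + 5)/(k + 6).
Factor: A=k + 5; B=k + 6; C=1.
Solve (k + 5)·f(k+1) − (k + 5)·f(k) = 1.
Bound: deg f ≤ 0.
f = c0 ⇒ A·f(k+1) − B(k−1)·f(k) − C = -1. The system {-1 = 0} is inconsistent; no antidifference.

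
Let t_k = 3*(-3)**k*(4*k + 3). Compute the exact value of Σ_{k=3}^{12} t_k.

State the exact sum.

Ratio r(k) = 3*(-4*k - 7)/(4*k + 3).
So A=-3 and B=1, with C=k + 3/4.
Set up (-3)·f(k+1) − (1)·f(k) − (k + 3/4) = 0.
Degrees (0,0,1) ⇒ d ≤ 1.
A polynomial solution: f(k) = -k/4.
Certificate R = B(k−1)f/C = -k/(4*k + 3) gives s_k = (-3)**(k + 1)*k.
Δs = 3*(-3)**k*(4*k + 3), as required.
Evaluate s at k=13 and k=3: 62178597 and 243; difference 62178354.

Σ = 62178354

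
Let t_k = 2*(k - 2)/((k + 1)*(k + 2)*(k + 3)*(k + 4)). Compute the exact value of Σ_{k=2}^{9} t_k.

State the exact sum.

Σ = 49/4290

r(k) = (k - 1)*(k + 1)/((k - 2)*(k + 5)) after simplifying.
Gosper form: A/B · C(k+1)/C(k) with A=k + 1, B=k + 5, C=k - 2.
Need (k + 1)·f(k+1) − (k + 4)·f(k) = k - 2.
d = 3 from the (1,1,1) case.
Coefficient equations give f(k) = -k*(k**2 + 6*k + 17)/12.
Then R = B(k−1)f/C = -k*(k + 4)*(k**2 + 6*k + 17)/(12*(k - 2)), so s_k = R(k)·t_k = k*(-k**2 - 6*k - 17)/(6*(k + 1)*(k + 2)*(k + 3)).
Check: Δs_k = 2*(k - 2)/(k**4 + 10*k**3 + 35*k**2 + 50*k + 24). ✓
Sum = s_(10) − s_(2); s_(10) = -295/1716, s_(2) = -11/60 ⇒ 49/4290.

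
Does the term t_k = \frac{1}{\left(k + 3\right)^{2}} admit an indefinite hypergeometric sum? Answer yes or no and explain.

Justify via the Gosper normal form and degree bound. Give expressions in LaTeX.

Compute t_(k+1)/t_k: get (k + 3)**2/(k + 4)**2.
A = k**2 + 6*k + 9, B = k**2 + 8*k + 16, C = 1.
Need (k**2 + 6*k + 9)·f(k+1) − (k**2 + 6*k + 9)·f(k) = 1.
Degrees (2,2,0) ⇒ d ≤ 0.
Put f(k) = c0: A·f(k+1) − B(k−1)·f(k) − C = -1; need -1 = 0 — inconsistent ⇒ no f, not summable.

No. Not Gosper-summable.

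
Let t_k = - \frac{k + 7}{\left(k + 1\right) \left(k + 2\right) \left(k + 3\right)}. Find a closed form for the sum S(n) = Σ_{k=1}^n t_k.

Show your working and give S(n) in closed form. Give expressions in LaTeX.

r(k) = (k + 1)*(k + 8)/((k + 4)*(k + 7)) after simplifying.
So A=k + 1 and B=k + 4, with C=k + 7.
Solve (k + 1)·f(k+1) − (k + 3)·f(k) = k + 7.
d = 2 from the (1,1,1) case.
Solve for f: f(k) = k*(2*k + 5) (degree 2 ≤ 2).
Certificate R = B(k−1)f/C = k*(k + 3)*(2*k + 5)/(k + 7) gives s_k = k*(-2*k - 5)/((k + 1)*(k + 2)).
Verify: (-k - 7)/(k**3 + 6*k**2 + 11*k + 6) matches t_k.
s_(n+1) = (-2*n**2 - 9*n - 7)/(n**2 + 5*n + 6) and s_(1) = -7/6, so S(n) = n*(-5*n - 19)/(6*(n**2 + 5*n + 6)).

S(n) = \frac{n \left(- 5 n - 19\right)}{6 \left(n^{2} + 5 n + 6\right)}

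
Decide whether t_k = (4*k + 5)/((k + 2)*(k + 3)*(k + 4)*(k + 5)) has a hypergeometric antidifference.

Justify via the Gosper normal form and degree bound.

Yes. s_k = k*(k**2 + 9*k + 10)/(8*(k + 2)*(k + 3)*(k + 4)).

r(k) = (k + 2)*(4*k + 9)/((k + 6)*(4*k + 5)) after simplifying.
So A=k + 2 and B=k + 6, with C=k + 5/4.
Set up (k + 2)·f(k+1) − (k + 5)·f(k) − (k + 5/4) = 0.
Degrees (1,1,1) ⇒ d ≤ 3.
Coefficient equations give f(k) = k*(k**2 + 9*k + 10)/32.
R(k) = B(k−1)·f(k)/C(k) = k*(k + 5)*(k**2 + 9*k + 10)/(8*(4*k + 5)); s_k = R·t_k = k*(k**2 + 9*k + 10)/(8*(k + 2)*(k + 3)*(k + 4)).
s_(k+1) − s_k = (4*k + 5)/(k**4 + 14*k**3 + 71*k**2 + 154*k + 120) = t_k.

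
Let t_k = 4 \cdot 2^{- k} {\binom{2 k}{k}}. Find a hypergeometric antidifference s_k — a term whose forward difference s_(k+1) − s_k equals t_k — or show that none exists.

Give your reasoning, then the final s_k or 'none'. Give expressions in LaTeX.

none — t_k is not Gosper-summable

Ratio r(k) = (2*k + 1)/(k + 1).
Normal form (A,B,C) = (2*k + 1, k + 1, 1).
Set up (2*k + 1)·f(k+1) − (k)·f(k) − (1) = 0.
deg f ≤ -1 (via 1,1,0).
Bound -1 < 0, so the key equation has no polynomial solution.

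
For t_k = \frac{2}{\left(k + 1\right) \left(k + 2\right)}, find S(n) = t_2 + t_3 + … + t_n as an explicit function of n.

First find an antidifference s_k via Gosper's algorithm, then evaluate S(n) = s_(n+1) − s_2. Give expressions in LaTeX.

S(n) = \frac{2 \left(n - 1\right)}{3 \left(n + 2\right)}

Step 1: r(k) = (k + 1)/(k + 3).
Gosper form: A/B · C(k+1)/C(k) with A=k + 1, B=k + 3, C=1.
Solve (k + 1)·f(k+1) − (k + 2)·f(k) = 1.
Degrees (1,1,0) ⇒ d ≤ 1.
Coefficient equations give f(k) = k.
Then R = B(k−1)f/C = k*(k + 2), so s_k = R(k)·t_k = 2*k/(k + 1).
s_(k+1) − s_k = 2/(k**2 + 3*k + 2) = t_k.
Evaluate: s_(n+1) = 2*(n + 1)/(n + 2); subtract s_(2) = 4/3 ⇒ S(n) = 2*(n - 1)/(3*(n + 2)).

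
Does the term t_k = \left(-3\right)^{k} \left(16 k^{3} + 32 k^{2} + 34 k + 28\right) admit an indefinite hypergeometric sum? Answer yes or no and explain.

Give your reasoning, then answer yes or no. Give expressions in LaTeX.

Yes. s_k = \left(-3\right)^{k} \left(- 4 k^{3} + k^{2} - k - 4\right).

Ratio r(k) = 3*(-8*k**3 - 40*k**2 - 73*k - 55)/(8*k**3 + 16*k**2 + 17*k + 14).
Take A(k)=-3, B(k)=1, C(k)=k**3 + 2*k**2 + 17*k/8 + 7/4.
Need (-3)·f(k+1) − (1)·f(k) = k**3 + 2*k**2 + 17*k/8 + 7/4.
deg f ≤ 3 (via 0,0,3).
Coefficient equations give f(k) = -(4*k**3 - k**2 + k + 4)/16.
Then R = B(k−1)f/C = -(4*k**3 - k**2 + k + 4)/(2*(8*k**3 + 16*k**2 + 17*k + 14)), so s_k = R(k)·t_k = (-3)**k*(-4*k**3 + k**2 - k - 4).
Δs = (-3)**k*(16*k**3 + 32*k**2 + 34*k + 28), as required.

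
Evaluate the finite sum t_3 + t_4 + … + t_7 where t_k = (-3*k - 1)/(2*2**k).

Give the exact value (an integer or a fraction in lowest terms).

Σ = -97/64

Compute t_(k+1)/t_k: get (3*k + 4)/(2*(3*k + 1)).
A = 1/2, B = 1, C = k + 1/3.
Need (1/2)·f(k+1) − (1)·f(k) = k + 1/3.
d = 1 from the (0,0,1) case.
Match coefficients ⇒ f(k) = -2*(3*k + 4)/3.
So s_k = (B(k−1)f/C)·t_k = (-2*(3*k + 4)/(3*k + 1))·t_k = (3*k + 4)/2**k.
s_(k+1) − s_k = (-3*k - 1)/(2*2**k) = t_k.
Sum = s_(8) − s_(3); s_(8) = 7/64, s_(3) = 13/8 ⇒ -97/64.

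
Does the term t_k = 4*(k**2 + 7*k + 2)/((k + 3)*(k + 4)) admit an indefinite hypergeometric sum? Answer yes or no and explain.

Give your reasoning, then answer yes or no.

Yes. s_k = 4*k*(3*k - 1)/(3*(k + 3)).

Compute t_(k+1)/t_k: get (k + 3)*(7*k + (k + 1)**2 + 9)/((k + 5)*(k**2 + 7*k + 2)).
Normal form (A,B,C) = (k + 3, k + 5, k**2 + 7*k + 2).
Key eq: (k + 3)·f(k+1) = (k + 4)·f(k) + (k**2 + 7*k + 2).
Degrees (1,1,2) ⇒ d ≤ 2.
Solving with deg f ≤ 2: f(k) = k*(3*k - 1)/3.
Get s_k = R·t_k = 4*k*(3*k - 1)/(3*(k + 3)) with R(k) = B(k−1)f(k)/C(k) = k*(k + 4)*(3*k - 1)/(3*(k**2 + 7*k + 2)).
Δs = 4*(k**2 + 7*k + 2)/(k**2 + 7*k + 12), as required.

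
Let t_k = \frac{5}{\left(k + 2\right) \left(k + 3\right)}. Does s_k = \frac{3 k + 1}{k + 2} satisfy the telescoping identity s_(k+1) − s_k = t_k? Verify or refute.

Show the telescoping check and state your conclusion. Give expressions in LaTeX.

Valid: the claim telescopes to t_k.

s_(k+1) = (3*k + 4)/(k + 3)
s_(k+1) − s_k = 5/(k**2 + 5*k + 6)
(s_(k+1) − s_k) − t_k = 0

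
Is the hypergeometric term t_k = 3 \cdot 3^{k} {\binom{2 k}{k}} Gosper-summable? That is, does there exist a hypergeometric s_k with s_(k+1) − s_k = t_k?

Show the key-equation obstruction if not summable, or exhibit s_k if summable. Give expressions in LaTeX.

t_(k+1)/t_k = 6*(2*k + 1)/(k + 1).
Factor: A=12*k + 6; B=k + 1; C=1.
Solve (12*k + 6)·f(k+1) − (k)·f(k) = 1.
From deg A=1, deg B=1, deg C=0: d=-1.
Negative degree bound (-1): no f exists, t_k not Gosper-summable.

No. Not Gosper-summable.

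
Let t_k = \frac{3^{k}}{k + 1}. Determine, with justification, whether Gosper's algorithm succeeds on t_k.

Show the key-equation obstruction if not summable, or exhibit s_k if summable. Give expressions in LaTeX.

No — negative degree bound, so no certificate f.

r(k) = 3*(k + 1)/(k + 2) after simplifying.
Gosper form: A/B · C(k+1)/C(k) with A=3*k + 3, B=k + 2, C=1.
f must satisfy (3*k + 3)·f(k+1) − (k + 1)·f(k) = 1.
deg f ≤ -1 (via 1,1,0).
deg f ≤ -1 is impossible — no certificate.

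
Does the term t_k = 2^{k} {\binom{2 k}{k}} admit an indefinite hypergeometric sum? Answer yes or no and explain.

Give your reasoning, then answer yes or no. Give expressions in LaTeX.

No. Not Gosper-summable.

Step 1: r(k) = 4*(2*k + 1)/(k + 1).
Factor: A=8*k + 4; B=k + 1; C=1.
Key eq: (8*k + 4)·f(k+1) = (k)·f(k) + (1).
Degrees (1,1,0) ⇒ d ≤ -1.
deg f ≤ -1 is impossible — no certificate.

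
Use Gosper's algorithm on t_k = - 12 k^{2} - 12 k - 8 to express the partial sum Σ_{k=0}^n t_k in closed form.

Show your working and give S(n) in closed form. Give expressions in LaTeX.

Step 1: r(k) = (3*k**2 + 9*k + 8)/(3*k**2 + 3*k + 2).
Normal form (A,B,C) = (1, 1, k**2 + k + 2/3).
Need (1)·f(k+1) − (1)·f(k) = k**2 + k + 2/3.
Bound: deg f ≤ 3.
Solving with deg f ≤ 3: f(k) = k*(k**2 + 1)/3.
Then R = B(k−1)f/C = k*(k**2 + 1)/(3*k**2 + 3*k + 2), so s_k = R(k)·t_k = 4*k*(-k**2 - 1).
Check: Δs_k = -12*k**2 - 12*k - 8. ✓
s_(n+1) = -4*n**3 - 12*n**2 - 16*n - 8 and s_(0) = 0, so S(n) = -4*n**3 - 12*n**2 - 16*n - 8.

S(n) = - 4 n^{3} - 12 n^{2} - 16 n - 8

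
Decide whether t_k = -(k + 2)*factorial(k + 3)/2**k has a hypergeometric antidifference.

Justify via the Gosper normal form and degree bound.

Yes. s_k = -2**(1 - k)*factorial(k + 3).

Compute t_(k+1)/t_k: get (k + 3)*(k + 4)/(2*(k + 2)).
So A=k/2 + 2 and B=1, with C=k + 2.
Key eq: (k/2 + 2)·f(k+1) = (1)·f(k) + (k + 2).
Bound: deg f ≤ 0.
Solving with deg f ≤ 0: f(k) = 2.
Then R = B(k−1)f/C = 2/(k + 2), so s_k = R(k)·t_k = -2**(1 - k)*factorial(k + 3).
s_(k+1) − s_k = -(k + 2)*factorial(k + 3)/2**k = t_k.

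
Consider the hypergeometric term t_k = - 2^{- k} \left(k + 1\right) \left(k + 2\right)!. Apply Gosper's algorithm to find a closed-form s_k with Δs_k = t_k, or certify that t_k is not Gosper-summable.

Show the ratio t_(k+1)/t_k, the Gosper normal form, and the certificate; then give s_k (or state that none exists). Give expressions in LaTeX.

The ratio is (k + 2)*(k + 3)/(2*(k + 1)).
So A=k/2 + 3/2 and B=1, with C=k + 1.
f must satisfy (k/2 + 3/2)·f(k+1) − (1)·f(k) = k + 1.
deg f ≤ 0 (via 1,0,1).
Solve for f: f(k) = 2 (degree 0 ≤ 0).
Then R = B(k−1)f/C = 2/(k + 1), so s_k = R(k)·t_k = -2**(1 - k)*factorial(k + 2).
Δs = -(k + 1)*factorial(k + 2)/2**k, as required.

s_k = - 2^{1 - k} \left(k + 2\right)!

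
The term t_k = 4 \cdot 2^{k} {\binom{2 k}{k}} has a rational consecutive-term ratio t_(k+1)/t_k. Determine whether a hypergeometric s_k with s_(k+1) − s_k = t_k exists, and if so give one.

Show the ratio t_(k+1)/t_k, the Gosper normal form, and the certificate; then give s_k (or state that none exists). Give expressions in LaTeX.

not Gosper-summable; s_k does not exist

The ratio is 4*(2*k + 1)/(k + 1).
Take A(k)=8*k + 4, B(k)=k + 1, C(k)=1.
Solve (8*k + 4)·f(k+1) − (k)·f(k) = 1.
Bound: deg f ≤ -1.
Bound -1 < 0, so the key equation has no polynomial solution.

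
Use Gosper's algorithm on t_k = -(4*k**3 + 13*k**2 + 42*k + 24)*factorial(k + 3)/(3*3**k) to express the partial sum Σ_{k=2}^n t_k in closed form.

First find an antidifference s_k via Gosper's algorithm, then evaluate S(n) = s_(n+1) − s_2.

S(n) = 3**(-n - 1)*(880*3**n - 4*n**6*factorial(n) - 49*n**5*factorial(n) - 239*n**4*factorial(n) - 605*n**3*factorial(n) - 861*n**2*factorial(n) - 666*n*factorial(n) - 216*factorial(n))

r(k) = (4*k**4 + 41*k**3 + 180*k**2 + 403*k + 332)/(3*(4*k**3 + 13*k**2 + 42*k + 24)) after simplifying.
Normal form (A,B,C) = (k/3 + 4/3, 1, k**3 + 13*k**2/4 + 21*k/2 + 6).
Key eq: (k/3 + 4/3)·f(k+1) = (1)·f(k) + (k**3 + 13*k**2/4 + 21*k/2 + 6).
Degrees (1,0,3) ⇒ d ≤ 2.
Match coefficients ⇒ f(k) = 3*(4*k**2 + k + 4)/4.
So s_k = (B(k−1)f/C)·t_k = (3*(4*k**2 + k + 4)/(4*k**3 + 13*k**2 + 42*k + 24))·t_k = -(4*k**2 + k + 4)*factorial(k + 3)/3**k.
Δs = -(4*k**3 + 13*k**2 + 42*k + 24)*factorial(k + 3)/(3*3**k), as required.
Telescope: S(n) = s_(n+1) − s_(2) = -3**(-n - 1)*(4*n**2 + 9*n + 9)*factorial(n + 4) − (-880/3) = 3**(-n - 1)*(880*3**n - 4*n**6*factorial(n) - 49*n**5*factorial(n) - 239*n**4*factorial(n) - 605*n**3*factorial(n) - 861*n**2*factorial(n) - 666*n*factorial(n) - 216*factorial(n)).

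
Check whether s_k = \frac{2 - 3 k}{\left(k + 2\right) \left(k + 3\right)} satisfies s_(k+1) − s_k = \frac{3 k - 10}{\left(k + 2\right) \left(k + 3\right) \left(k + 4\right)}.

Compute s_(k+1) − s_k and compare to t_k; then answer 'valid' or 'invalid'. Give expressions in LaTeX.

valid (s_(k+1) − s_k reduces to t_k)

s_(k+1) = (-3*k - 1)/((k + 3)*(k + 4))
s_(k+1) − s_k = (3*k - 10)/(k**3 + 9*k**2 + 26*k + 24)
(s_(k+1) − s_k) − t_k = 0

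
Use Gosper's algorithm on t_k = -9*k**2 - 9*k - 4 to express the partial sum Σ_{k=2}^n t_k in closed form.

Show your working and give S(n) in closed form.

S(n) = -3*n**3 - 9*n**2 - 10*n + 22

Step 1: r(k) = (9*k**2 + 27*k + 22)/(9*k**2 + 9*k + 4).
Gosper form: A/B · C(k+1)/C(k) with A=1, B=1, C=k**2 + k + 4/9.
Key eq: (1)·f(k+1) = (1)·f(k) + (k**2 + k + 4/9).
d = 3 from the (0,0,2) case.
Solve for f: f(k) = k*(3*k**2 + 1)/9 (degree 3 ≤ 3).
So s_k = (B(k−1)f/C)·t_k = (k*(3*k**2 + 1)/(9*k**2 + 9*k + 4))·t_k = -3*k**3 - k.
Δs = -9*k**2 - 9*k - 4, as required.
Evaluate: s_(n+1) = -3*n**3 - 9*n**2 - 10*n - 4; subtract s_(2) = -26 ⇒ S(n) = -3*n**3 - 9*n**2 - 10*n + 22.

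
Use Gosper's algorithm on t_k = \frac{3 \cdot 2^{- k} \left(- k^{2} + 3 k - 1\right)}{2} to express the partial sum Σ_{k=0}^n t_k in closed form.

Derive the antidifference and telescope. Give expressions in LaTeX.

Compute t_(k+1)/t_k: get (k**2 - k - 1)/(2*(k**2 - 3*k + 1)).
Factor: A=1/2; B=1; C=k**2 - 3*k + 1.
Solve (1/2)·f(k+1) − (1)·f(k) = k**2 - 3*k + 1.
From deg A=0, deg B=0, deg C=2: d=2.
Solve for f: f(k) = -2*(k**2 - k + 1) (degree 2 ≤ 2).
Get s_k = R·t_k = 3*(k**2 - k + 1)/2**k with R(k) = B(k−1)f(k)/C(k) = -2*(k**2 - k + 1)/(k**2 - 3*k + 1).
Check: Δs_k = 3*(-k**2 + 3*k - 1)/(2*2**k). ✓
Evaluate: s_(n+1) = 3*2**(-n - 1)*(n**2 + n + 1); subtract s_(0) = 3 ⇒ S(n) = 3*(-2*2**n + n**2 + n + 1)/(2*2**n).

S(n) = \frac{3 \cdot 2^{- n} \left(- 2 \cdot 2^{n} + n^{2} + n + 1\right)}{2}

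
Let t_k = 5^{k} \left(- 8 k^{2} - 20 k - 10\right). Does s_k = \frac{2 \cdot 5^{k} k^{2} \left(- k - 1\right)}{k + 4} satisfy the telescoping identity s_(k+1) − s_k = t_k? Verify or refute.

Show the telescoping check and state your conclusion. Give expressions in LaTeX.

s_(k+1) = 10*5**k*(-k - 2)*(k + 1)**2/(k + 5)
s_(k+1) − s_k = 2*5**k*(k + 1)*(k**2*(k + 5) - 5*(k + 1)*(k + 2)*(k + 4))/((k + 4)*(k + 5))
(s_(k+1) − s_k) − t_k = 5**k*(24*k**3 + 150*k**2 + 270*k + 120)/(k**2 + 9*k + 20)

Invalid: residual \frac{5^{k} \left(24 k^{3} + 150 k^{2} + 270 k + 120\right)}{k^{2} + 9 k + 20} ≠ 0.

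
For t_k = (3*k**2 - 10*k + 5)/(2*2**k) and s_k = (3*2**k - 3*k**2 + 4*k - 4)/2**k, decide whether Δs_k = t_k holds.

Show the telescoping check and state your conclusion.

s_(k+1) = (6*2**k + 4*k - 3*(k + 1)**2)/(2*2**k)
s_(k+1) − s_k = (3*k**2 - 10*k + 5)/(2*2**k)
(s_(k+1) − s_k) − t_k = 0

Valid: the claim telescopes to t_k.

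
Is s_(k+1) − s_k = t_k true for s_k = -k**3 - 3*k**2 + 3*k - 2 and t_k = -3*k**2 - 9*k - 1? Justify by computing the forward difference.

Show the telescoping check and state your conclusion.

s_(k+1) = -k**3 - 6*k**2 - 6*k - 3
s_(k+1) − s_k = -3*k**2 - 9*k - 1
(s_(k+1) − s_k) − t_k = 0

valid (s_(k+1) − s_k reduces to t_k)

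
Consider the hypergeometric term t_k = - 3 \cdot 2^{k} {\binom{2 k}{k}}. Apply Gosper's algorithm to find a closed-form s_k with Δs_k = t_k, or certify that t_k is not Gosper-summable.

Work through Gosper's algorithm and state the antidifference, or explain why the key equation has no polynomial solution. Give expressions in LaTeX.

Ratio r(k) = 4*(2*k + 1)/(k + 1).
Take A(k)=8*k + 4, B(k)=k + 1, C(k)=1.
Set up (8*k + 4)·f(k+1) − (k)·f(k) − (1) = 0.
Degrees (1,1,0) ⇒ d ≤ -1.
Negative degree bound (-1): no f exists, t_k not Gosper-summable.

none (Gosper's algorithm certifies no s_k)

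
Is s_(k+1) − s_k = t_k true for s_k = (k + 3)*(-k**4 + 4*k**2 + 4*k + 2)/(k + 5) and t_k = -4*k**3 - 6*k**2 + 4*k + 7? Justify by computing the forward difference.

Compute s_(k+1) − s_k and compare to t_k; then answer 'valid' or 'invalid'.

s_(k+1) = (-k**5 - 8*k**4 - 18*k**3 + 41*k + 36)/(k + 6)
s_(k+1) − s_k = (-4*k**5 - 44*k**4 - 130*k**3 - 69*k**2 + 151*k + 144)/(k**2 + 11*k + 30)
(s_(k+1) − s_k) − t_k = 2*(3*k**4 + 26*k**3 + 30*k**2 - 23*k - 33)/(k**2 + 11*k + 30)

Invalid: residual 2*(3*k**4 + 26*k**3 + 30*k**2 - 23*k - 33)/(k**2 + 11*k + 30) ≠ 0.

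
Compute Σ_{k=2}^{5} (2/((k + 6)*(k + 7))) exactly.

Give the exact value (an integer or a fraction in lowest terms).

Σ = 1/12

The ratio is (k + 6)/(k + 8).
Take A(k)=k + 6, B(k)=k + 8, C(k)=1.
Need (k + 6)·f(k+1) − (k + 7)·f(k) = 1.
d = 1 from the (1,1,0) case.
Solving with deg f ≤ 1: f(k) = k/6.
Then R = B(k−1)f/C = k*(k + 7)/6, so s_k = R(k)·t_k = k/(3*(k + 6)).
Verify: 2/(k**2 + 13*k + 42) matches t_k.
Σ_(k=2)^(5) t_k = s_(6) − s_(2) = 1/6 − (1/12) = 1/12.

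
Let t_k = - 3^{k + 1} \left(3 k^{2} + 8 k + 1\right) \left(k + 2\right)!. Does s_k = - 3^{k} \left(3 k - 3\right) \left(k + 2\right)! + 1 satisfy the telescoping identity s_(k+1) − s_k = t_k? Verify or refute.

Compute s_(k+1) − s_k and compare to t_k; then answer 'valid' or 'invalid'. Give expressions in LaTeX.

s_(k+1) = -3*3**(k + 1)*k*factorial(k + 3) + 1
s_(k+1) − s_k = -3**(k + 1)*(3*k**2 + 8*k + 1)*factorial(k + 2)
(s_(k+1) − s_k) − t_k = 0

valid (s_(k+1) − s_k reduces to t_k)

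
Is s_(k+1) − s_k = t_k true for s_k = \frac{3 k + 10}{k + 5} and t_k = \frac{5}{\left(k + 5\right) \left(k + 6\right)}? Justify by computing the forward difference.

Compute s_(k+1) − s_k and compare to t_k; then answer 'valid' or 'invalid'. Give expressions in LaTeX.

valid (s_(k+1) − s_k reduces to t_k)

s_(k+1) = (3*k + 13)/(k + 6)
s_(k+1) − s_k = 5/(k**2 + 11*k + 30)
(s_(k+1) − s_k) − t_k = 0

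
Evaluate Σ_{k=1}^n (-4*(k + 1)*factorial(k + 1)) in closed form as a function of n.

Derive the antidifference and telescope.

S(n) = 8 - 4*factorial(n + 2)

t_(k+1)/t_k = (k + 2)**2/(k + 1).
Gosper form: A/B · C(k+1)/C(k) with A=k + 2, B=1, C=k + 1.
Key eq: (k + 2)·f(k+1) = (1)·f(k) + (k + 1).
d = 0 from the (1,0,1) case.
Coefficient equations give f(k) = 1.
Certificate R = B(k−1)f/C = 1/(k + 1) gives s_k = -4*factorial(k + 1).
s_(k+1) − s_k = -4*(k + 1)*factorial(k + 1) = t_k.
Evaluate: s_(n+1) = -4*factorial(n + 2); subtract s_(1) = -8 ⇒ S(n) = 8 - 4*factorial(n + 2).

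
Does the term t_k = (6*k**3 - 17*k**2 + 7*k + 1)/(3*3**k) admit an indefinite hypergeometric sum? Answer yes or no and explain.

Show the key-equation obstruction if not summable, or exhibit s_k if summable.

The ratio is (6*k**3 + k**2 - 9*k - 3)/(3*(6*k**3 - 17*k**2 + 7*k + 1)).
A = 1/3, B = 1, C = k**3 - 17*k**2/6 + 7*k/6 + 1/6.
Need (1/3)·f(k+1) − (1)·f(k) = k**3 - 17*k**2/6 + 7*k/6 + 1/6.
Bound: deg f ≤ 3.
Solve for f: f(k) = -(3*k**3 - 4*k**2 + 4*k + 2)/2 (degree 3 ≤ 3).
Certificate R = B(k−1)f/C = -3*(3*k**3 - 4*k**2 + 4*k + 2)/(6*k**3 - 17*k**2 + 7*k + 1) gives s_k = (-3*k**3 + 4*k**2 - 4*k - 2)/3**k.
s_(k+1) − s_k = (6*k**3 - 17*k**2 + 7*k + 1)/(3*3**k) = t_k.

Yes. s_k = (-3*k**3 + 4*k**2 - 4*k - 2)/3**k.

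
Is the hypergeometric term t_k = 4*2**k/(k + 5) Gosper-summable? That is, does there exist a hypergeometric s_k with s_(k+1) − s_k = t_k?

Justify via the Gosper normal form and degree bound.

Ratio r(k) = 2*(k + 5)/(k + 6).
Gosper form: A/B · C(k+1)/C(k) with A=2*k + 10, B=k + 6, C=1.
Solve (2*k + 10)·f(k+1) − (k + 5)·f(k) = 1.
d = -1 from the (1,1,0) case.
Negative degree bound (-1): no f exists, t_k not Gosper-summable.

No. Not Gosper-summable.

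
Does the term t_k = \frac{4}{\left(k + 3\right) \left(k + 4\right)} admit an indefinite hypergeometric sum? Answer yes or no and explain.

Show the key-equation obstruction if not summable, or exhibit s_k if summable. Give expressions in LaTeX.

Step 1: r(k) = (k + 3)/(k + 5).
Gosper form: A/B · C(k+1)/C(k) with A=k + 3, B=k + 5, C=1.
Solve (k + 3)·f(k+1) − (k + 4)·f(k) = 1.
From deg A=1, deg B=1, deg C=0: d=1.
Solve for f: f(k) = k/3 (degree 1 ≤ 1).
Get s_k = R·t_k = 4*k/(3*(k + 3)) with R(k) = B(k−1)f(k)/C(k) = k*(k + 4)/3.
s_(k+1) − s_k = 4/(k**2 + 7*k + 12) = t_k.

Yes. s_k = \frac{4 k}{3 \left(k + 3\right)}.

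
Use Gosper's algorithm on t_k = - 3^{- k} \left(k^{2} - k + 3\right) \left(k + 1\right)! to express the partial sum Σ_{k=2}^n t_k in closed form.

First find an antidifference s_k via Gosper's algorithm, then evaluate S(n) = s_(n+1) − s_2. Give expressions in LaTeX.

t_(k+1)/t_k = (k + 2)*(-k + (k + 1)**2 + 2)/(3*(k**2 - k + 3)).
Take A(k)=k/3 + 2/3, B(k)=1, C(k)=k**2 - k + 3.
Solve (k/3 + 2/3)·f(k+1) − (1)·f(k) = k**2 - k + 3.
Bound: deg f ≤ 1.
Solve for f: f(k) = 3*(k - 1) (degree 1 ≤ 1).
So s_k = (B(k−1)f/C)·t_k = (3*(k - 1)/(k**2 - k + 3))·t_k = -3**(1 - k)*(k - 1)*factorial(k + 1).
s_(k+1) − s_k = -(k**2 - k + 3)*factorial(k + 1)/3**k = t_k.
Telescope: S(n) = s_(n+1) − s_(2) = -n*factorial(n + 2)/3**n − (-2) = 2 - n*factorial(n + 2)/3**n.

S(n) = 2 - 3^{- n} n \left(n + 2\right)!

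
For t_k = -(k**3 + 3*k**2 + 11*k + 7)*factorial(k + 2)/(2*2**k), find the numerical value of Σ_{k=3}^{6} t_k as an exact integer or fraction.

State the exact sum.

Σ = -150060

r(k) = (k**4 + 9*k**3 + 38*k**2 + 82*k + 66)/(2*(k**3 + 3*k**2 + 11*k + 7)) after simplifying.
Normal form (A,B,C) = (k/2 + 3/2, 1, k**3 + 3*k**2 + 11*k + 7).
Need (k/2 + 3/2)·f(k+1) − (1)·f(k) = k**3 + 3*k**2 + 11*k + 7.
d = 2 from the (1,0,3) case.
Solve for f: f(k) = 2*(k**2 + 4) (degree 2 ≤ 2).
Get s_k = R·t_k = -(k**2 + 4)*factorial(k + 2)/2**k with R(k) = B(k−1)f(k)/C(k) = 2*(k**2 + 4)/(k**3 + 3*k**2 + 11*k + 7).
Δs = -(k**3 + 3*k**2 + 11*k + 7)*factorial(k + 2)/(2*2**k), as required.
Σ_(k=3)^(6) t_k = s_(7) − s_(3) = -150255 − (-195) = -150060.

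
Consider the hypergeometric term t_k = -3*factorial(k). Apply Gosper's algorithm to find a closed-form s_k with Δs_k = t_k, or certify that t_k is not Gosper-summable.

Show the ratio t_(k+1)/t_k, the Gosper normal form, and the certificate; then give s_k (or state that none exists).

none — t_k is not Gosper-summable

Step 1: r(k) = k + 1.
Take A(k)=k + 1, B(k)=1, C(k)=1.
f must satisfy (k + 1)·f(k+1) − (1)·f(k) = 1.
deg f ≤ -1 (via 1,0,0).
d = -1 < 0 ⇒ no nonzero polynomial f; not summable.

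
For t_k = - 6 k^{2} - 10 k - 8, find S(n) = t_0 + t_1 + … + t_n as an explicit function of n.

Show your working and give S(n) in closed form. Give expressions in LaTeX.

S(n) = - 2 n^{3} - 8 n^{2} - 14 n - 8

r(k) = (3*k**2 + 11*k + 12)/(3*k**2 + 5*k + 4) after simplifying.
A = 1, B = 1, C = k**2 + 5*k/3 + 4/3.
Solve (1)·f(k+1) − (1)·f(k) = k**2 + 5*k/3 + 4/3.
d = 3 from the (0,0,2) case.
A polynomial solution: f(k) = k*(k**2 + k + 2)/3.
Then R = B(k−1)f/C = k*(k**2 + k + 2)/(3*k**2 + 5*k + 4), so s_k = R(k)·t_k = 2*k*(-k**2 - k - 2).
Verify: -6*k**2 - 10*k - 8 matches t_k.
Telescope: S(n) = s_(n+1) − s_(0) = -2*n**3 - 8*n**2 - 14*n - 8 − (0) = -2*n**3 - 8*n**2 - 14*n - 8.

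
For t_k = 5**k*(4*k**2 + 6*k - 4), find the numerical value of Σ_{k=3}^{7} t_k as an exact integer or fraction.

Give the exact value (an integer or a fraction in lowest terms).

Σ = 21483750

t_(k+1)/t_k = 5*(2*k**2 + 7*k + 3)/(2*k**2 + 3*k - 2).
Gosper form: A/B · C(k+1)/C(k) with A=5, B=1, C=k**2 + 3*k/2 - 1.
Set up (5)·f(k+1) − (1)·f(k) − (k**2 + 3*k/2 - 1) = 0.
From deg A=0, deg B=0, deg C=2: d=2.
A polynomial solution: f(k) = (k**2 - k - 1)/4.
So s_k = (B(k−1)f/C)·t_k = ((k**2 - k - 1)/(2*(k + 2)*(2*k - 1)))·t_k = 5**k*(k**2 - k - 1).
s_(k+1) − s_k = 5**k*(4*k**2 + 6*k - 4) = t_k.
Σ_(k=3)^(7) t_k = s_(8) − s_(3) = 21484375 − (625) = 21483750.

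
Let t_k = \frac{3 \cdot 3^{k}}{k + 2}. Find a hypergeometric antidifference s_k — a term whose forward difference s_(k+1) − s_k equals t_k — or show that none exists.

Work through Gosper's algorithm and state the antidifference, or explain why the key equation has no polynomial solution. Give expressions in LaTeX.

Ratio r(k) = 3*(k + 2)/(k + 3).
A = 3*k + 6, B = k + 3, C = 1.
Set up (3*k + 6)·f(k+1) − (k + 2)·f(k) − (1) = 0.
deg f ≤ -1 (via 1,1,0).
Bound -1 < 0, so the key equation has no polynomial solution.

no hypergeometric antidifference exists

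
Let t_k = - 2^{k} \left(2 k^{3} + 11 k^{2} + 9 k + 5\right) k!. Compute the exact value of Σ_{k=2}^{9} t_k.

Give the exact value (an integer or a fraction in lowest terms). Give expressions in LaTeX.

Step 1: r(k) = 2*(2*k**4 + 19*k**3 + 54*k**2 + 64*k + 27)/(2*k**3 + 11*k**2 + 9*k + 5).
So A=2*k + 2 and B=1, with C=k**3 + 11*k**2/2 + 9*k/2 + 5/2.
Key eq: (2*k + 2)·f(k+1) = (1)·f(k) + (k**3 + 11*k**2/2 + 9*k/2 + 5/2).
Degrees (1,0,3) ⇒ d ≤ 2.
Match coefficients ⇒ f(k) = (k**2 + 3*k - 3)/2.
So s_k = (B(k−1)f/C)·t_k = ((k**2 + 3*k - 3)/(2*k**3 + 11*k**2 + 9*k + 5))·t_k = -2**k*(k**2 + 3*k - 3)*factorial(k).
s_(k+1) − s_k = -2**k*(2*k**3 + 11*k**2 + 9*k + 5)*factorial(k) = t_k.
Evaluate s at k=10 and k=2: -471918182400 and -56; difference -471918182344.

Σ = -471918182344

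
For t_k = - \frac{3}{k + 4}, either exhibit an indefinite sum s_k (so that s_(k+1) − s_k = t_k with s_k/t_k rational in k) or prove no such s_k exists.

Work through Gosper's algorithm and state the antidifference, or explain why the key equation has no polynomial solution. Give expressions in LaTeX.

Step 1: r(k) = (k + 4)/(k + 5).
Factor: A=k + 4; B=k + 5; C=1.
Key eq: (k + 4)·f(k+1) = (k + 4)·f(k) + (1).
deg f ≤ 0 (via 1,1,0).
Put f(k) = c0: A·f(k+1) − B(k−1)·f(k) − C = -1; need -1 = 0 — inconsistent ⇒ no f, not summable.

none — t_k is not Gosper-summable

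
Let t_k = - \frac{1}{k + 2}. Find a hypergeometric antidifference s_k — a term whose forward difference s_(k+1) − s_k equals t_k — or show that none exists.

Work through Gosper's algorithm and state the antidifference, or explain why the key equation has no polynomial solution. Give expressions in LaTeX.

no hypergeometric antidifference exists

r(k) = (k + 2)/(k + 3) after simplifying.
Factor: A=k + 2; B=k + 3; C=1.
Need (k + 2)·f(k+1) − (k + 2)·f(k) = 1.
Degrees (1,1,0) ⇒ d ≤ 0.
Write f(k) = c0. Then LHS − RHS = -1, requiring -1 = 0: contradictory. No certificate.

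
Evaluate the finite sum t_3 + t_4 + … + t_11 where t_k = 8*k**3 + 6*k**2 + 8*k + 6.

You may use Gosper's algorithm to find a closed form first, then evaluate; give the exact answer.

Step 1: r(k) = (4*k**3 + 15*k**2 + 22*k + 14)/(4*k**3 + 3*k**2 + 4*k + 3).
Gosper form: A/B · C(k+1)/C(k) with A=1, B=1, C=k**3 + 3*k**2/4 + k + 3/4.
Need (1)·f(k+1) − (1)·f(k) = k**3 + 3*k**2/4 + k + 3/4.
From deg A=0, deg B=0, deg C=3: d=4.
A polynomial solution: f(k) = k*(2*k**3 - 2*k**2 + 3*k + 3)/8.
Certificate R = B(k−1)f/C = k*(2*k**3 - 2*k**2 + 3*k + 3)/(2*(4*k + 3)*(k**2 + 1)) gives s_k = k*(2*k**3 - 2*k**2 + 3*k + 3).
Δs = 8*k**3 + 6*k**2 + 8*k + 6, as required.
Σ_(k=3)^(11) t_k = s_(12) − s_(3) = 38484 − (144) = 38340.

Σ = 38340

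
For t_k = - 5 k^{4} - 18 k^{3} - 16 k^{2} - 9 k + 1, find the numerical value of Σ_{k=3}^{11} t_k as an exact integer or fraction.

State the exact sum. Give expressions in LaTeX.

t_(k+1)/t_k = (5*k**4 + 38*k**3 + 100*k**2 + 115*k + 47)/(5*k**4 + 18*k**3 + 16*k**2 + 9*k - 1).
Take A(k)=1, B(k)=1, C(k)=k**4 + 18*k**3/5 + 16*k**2/5 + 9*k/5 - 1/5.
f must satisfy (1)·f(k+1) − (1)·f(k) = k**4 + 18*k**3/5 + 16*k**2/5 + 9*k/5 - 1/5.
deg f ≤ 5 (via 0,0,4).
Match coefficients ⇒ f(k) = k*(k**4 + 2*k**3 - 2*k**2 + k - 3)/5.
Then R = B(k−1)f/C = k*(k**4 + 2*k**3 - 2*k**2 + k - 3)/(5*k**4 + 18*k**3 + 16*k**2 + 9*k - 1), so s_k = R(k)·t_k = k*(-k**4 - 2*k**3 + 2*k**2 - k + 3).
Verify: -5*k**4 - 18*k**3 - 16*k**2 - 9*k + 1 matches t_k.
Telescoping: Σ = s_(12) − s_(3) = -286956 − (-351) = -286605.

Σ = -286605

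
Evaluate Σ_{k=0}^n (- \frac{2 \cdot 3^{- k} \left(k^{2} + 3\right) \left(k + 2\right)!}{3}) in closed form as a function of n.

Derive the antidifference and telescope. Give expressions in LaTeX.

r(k) = (k + 3)*((k + 1)**2 + 3)/(3*(k**2 + 3)) after simplifying.
Factor: A=k/3 + 1; B=1; C=k**2 + 3.
Solve (k/3 + 1)·f(k+1) − (1)·f(k) = k**2 + 3.
Degrees (1,0,2) ⇒ d ≤ 1.
A polynomial solution: f(k) = 3*(k - 1).
R(k) = B(k−1)·f(k)/C(k) = 3*(k - 1)/(k**2 + 3); s_k = R·t_k = -2*(k - 1)*factorial(k + 2)/3**k.
s_(k+1) − s_k = -2*(k**2 + 3)*factorial(k + 2)/(3*3**k) = t_k.
s_(n+1) = -2*3**(-n - 1)*n*factorial(n + 3) and s_(0) = 4, so S(n) = -4 - 2*n*factorial(n + 3)/(3*3**n).

S(n) = -4 - \frac{2 \cdot 3^{- n} n \left(n + 3\right)!}{3}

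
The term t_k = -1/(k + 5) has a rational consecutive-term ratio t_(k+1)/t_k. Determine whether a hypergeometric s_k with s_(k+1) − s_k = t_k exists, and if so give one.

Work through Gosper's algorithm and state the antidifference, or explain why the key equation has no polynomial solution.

The ratio is (k + 5)/(k + 6).
Factor: A=k + 5; B=k + 6; C=1.
f must satisfy (k + 5)·f(k+1) − (k + 5)·f(k) = 1.
Bound: deg f ≤ 0.
f = c0 ⇒ A·f(k+1) − B(k−1)·f(k) − C = -1. The system {-1 = 0} is inconsistent; no antidifference.

none — t_k is not Gosper-summable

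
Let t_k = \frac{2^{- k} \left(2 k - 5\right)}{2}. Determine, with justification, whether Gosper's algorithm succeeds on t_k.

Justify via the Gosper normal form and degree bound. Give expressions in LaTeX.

Yes. s_k = 2^{- k} \left(3 - 2 k\right).

Ratio r(k) = (2*k - 3)/(2*(2*k - 5)).
Gosper form: A/B · C(k+1)/C(k) with A=1/2, B=1, C=k - 5/2.
Key eq: (1/2)·f(k+1) = (1)·f(k) + (k - 5/2).
From deg A=0, deg B=0, deg C=1: d=1.
Solving with deg f ≤ 1: f(k) = 3 - 2*k.
Then R = B(k−1)f/C = -2*(2*k - 3)/(2*k - 5), so s_k = R(k)·t_k = (3 - 2*k)/2**k.
Verify: (2*k - 5)/(2*2**k) matches t_k.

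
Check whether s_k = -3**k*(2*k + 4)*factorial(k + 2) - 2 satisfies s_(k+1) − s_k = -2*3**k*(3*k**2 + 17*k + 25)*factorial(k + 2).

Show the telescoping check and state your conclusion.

valid (s_(k+1) − s_k reduces to t_k)

s_(k+1) = -3**(k + 1)*(2*k + 6)*factorial(k + 3) - 2
s_(k+1) − s_k = -2*3**k*(3*k**2 + 17*k + 25)*factorial(k + 2)
(s_(k+1) − s_k) − t_k = 0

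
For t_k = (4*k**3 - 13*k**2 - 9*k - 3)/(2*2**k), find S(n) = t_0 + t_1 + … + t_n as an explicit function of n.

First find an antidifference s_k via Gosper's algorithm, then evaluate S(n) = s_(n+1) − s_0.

S(n) = 2**(-n - 1)*(2**(n + 1) - 4*n**3 - 11*n**2 - 11*n - 5)

Step 1: r(k) = (4*k**3 - k**2 - 23*k - 21)/(2*(4*k**3 - 13*k**2 - 9*k - 3)).
So A=1/2 and B=1, with C=k**3 - 13*k**2/4 - 9*k/4 - 3/4.
f must satisfy (1/2)·f(k+1) − (1)·f(k) = k**3 - 13*k**2/4 - 9*k/4 - 3/4.
Bound: deg f ≤ 3.
Match coefficients ⇒ f(k) = -(4*k**3 - k**2 + k + 1)/2.
So s_k = (B(k−1)f/C)·t_k = (-2*(4*k**3 - k**2 + k + 1)/(4*k**3 - 13*k**2 - 9*k - 3))·t_k = (-4*k**3 + k**2 - k - 1)/2**k.
Δs = (4*k**3 - 13*k**2 - 9*k - 3)/(2*2**k), as required.
Σ_(k=0)^n t_k = s_(n+1) − s_(0) = (2**(-n - 1)*(-4*n**3 - 11*n**2 - 11*n - 5)) − (-1), i.e. 2**(-n - 1)*(2**(n + 1) - 4*n**3 - 11*n**2 - 11*n - 5).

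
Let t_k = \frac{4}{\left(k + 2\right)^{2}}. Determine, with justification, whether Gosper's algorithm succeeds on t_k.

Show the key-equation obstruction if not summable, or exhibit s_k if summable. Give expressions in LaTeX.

Ratio r(k) = (k + 2)**2/(k + 3)**2.
So A=k**2 + 4*k + 4 and B=k**2 + 6*k + 9, with C=1.
Set up (k**2 + 4*k + 4)·f(k+1) − (k**2 + 4*k + 4)·f(k) − (1) = 0.
deg f ≤ 0 (via 2,2,0).
f = c0 ⇒ A·f(k+1) − B(k−1)·f(k) − C = -1. The system {-1 = 0} is inconsistent; no antidifference.

No. Not Gosper-summable.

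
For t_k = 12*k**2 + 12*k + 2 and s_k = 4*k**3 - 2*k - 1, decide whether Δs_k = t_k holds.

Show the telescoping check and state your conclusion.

Valid: the claim telescopes to t_k.

s_(k+1) = -2*k + 4*(k + 1)**3 - 3
s_(k+1) − s_k = 12*k**2 + 12*k + 2
(s_(k+1) − s_k) − t_k = 0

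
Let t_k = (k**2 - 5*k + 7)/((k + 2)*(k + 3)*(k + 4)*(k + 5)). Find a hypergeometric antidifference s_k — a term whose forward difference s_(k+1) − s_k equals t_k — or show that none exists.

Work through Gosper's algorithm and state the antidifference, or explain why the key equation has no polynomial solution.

s_k = k*(k**2 + k + 26)/(8*(k + 2)*(k + 3)*(k + 4))

t_(k+1)/t_k = (k**3 - k**2 - 3*k + 6)/(k**3 + k**2 - 23*k + 42).
A = k + 2, B = k + 6, C = k**2 - 5*k + 7.
Need (k + 2)·f(k+1) − (k + 5)·f(k) = k**2 - 5*k + 7.
Bound: deg f ≤ 3.
A polynomial solution: f(k) = k*(k**2 + k + 26)/8.
Then R = B(k−1)f/C = k*(k + 5)*(k**2 + k + 26)/(8*(k**2 - 5*k + 7)), so s_k = R(k)·t_k = k*(k**2 + k + 26)/(8*(k + 2)*(k + 3)*(k + 4)).
Verify: (k**2 - 5*k + 7)/(k**4 + 14*k**3 + 71*k**2 + 154*k + 120) matches t_k.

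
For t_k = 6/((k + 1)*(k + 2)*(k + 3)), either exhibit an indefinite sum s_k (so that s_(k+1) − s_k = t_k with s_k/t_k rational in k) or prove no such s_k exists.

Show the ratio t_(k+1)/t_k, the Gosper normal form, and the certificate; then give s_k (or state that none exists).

s_k = 3*k*(k + 3)/(2*(k + 1)*(k + 2))

t_(k+1)/t_k = (k + 1)/(k + 4).
Gosper form: A/B · C(k+1)/C(k) with A=k + 1, B=k + 4, C=1.
Set up (k + 1)·f(k+1) − (k + 3)·f(k) − (1) = 0.
d = 2 from the (1,1,0) case.
Solving with deg f ≤ 2: f(k) = k*(k + 3)/4.
Get s_k = R·t_k = 3*k*(k + 3)/(2*(k + 1)*(k + 2)) with R(k) = B(k−1)f(k)/C(k) = k*(k + 3)**2/4.
Verify: 6/(k**3 + 6*k**2 + 11*k + 6) matches t_k.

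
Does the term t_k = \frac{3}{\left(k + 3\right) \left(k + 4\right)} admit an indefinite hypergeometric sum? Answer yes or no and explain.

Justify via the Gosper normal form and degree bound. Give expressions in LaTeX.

Step 1: r(k) = (k + 3)/(k + 5).
So A=k + 3 and B=k + 5, with C=1.
Need (k + 3)·f(k+1) − (k + 4)·f(k) = 1.
From deg A=1, deg B=1, deg C=0: d=1.
Solve for f: f(k) = k/3 (degree 1 ≤ 1).
Then R = B(k−1)f/C = k*(k + 4)/3, so s_k = R(k)·t_k = k/(k + 3).
s_(k+1) − s_k = 3/(k**2 + 7*k + 12) = t_k.

Yes. s_k = \frac{k}{k + 3}.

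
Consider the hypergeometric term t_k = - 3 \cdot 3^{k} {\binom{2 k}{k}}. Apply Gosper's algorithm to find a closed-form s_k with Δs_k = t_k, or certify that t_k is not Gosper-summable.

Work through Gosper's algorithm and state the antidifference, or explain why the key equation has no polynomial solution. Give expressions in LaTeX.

not Gosper-summable; s_k does not exist

The ratio is 6*(2*k + 1)/(k + 1).
Factor: A=12*k + 6; B=k + 1; C=1.
f must satisfy (12*k + 6)·f(k+1) − (k)·f(k) = 1.
From deg A=1, deg B=1, deg C=0: d=-1.
Bound -1 < 0, so the key equation has no polynomial solution.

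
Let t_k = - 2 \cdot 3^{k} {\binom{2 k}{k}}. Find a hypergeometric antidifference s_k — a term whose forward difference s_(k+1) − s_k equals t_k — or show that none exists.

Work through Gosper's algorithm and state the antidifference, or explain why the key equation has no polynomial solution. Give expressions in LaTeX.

none — t_k is not Gosper-summable

Compute t_(k+1)/t_k: get 6*(2*k + 1)/(k + 1).
Factor: A=12*k + 6; B=k + 1; C=1.
Set up (12*k + 6)·f(k+1) − (k)·f(k) − (1) = 0.
Bound: deg f ≤ -1.
deg f ≤ -1 is impossible — no certificate.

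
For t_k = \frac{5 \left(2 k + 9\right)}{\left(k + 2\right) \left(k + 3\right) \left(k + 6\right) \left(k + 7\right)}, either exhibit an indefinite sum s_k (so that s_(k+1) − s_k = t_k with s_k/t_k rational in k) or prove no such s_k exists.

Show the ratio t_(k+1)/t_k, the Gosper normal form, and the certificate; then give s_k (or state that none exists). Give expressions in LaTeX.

s_k = \frac{5 k \left(k + 8\right)}{12 \left(k^{2} + 8 k + 12\right)}

Step 1: r(k) = (k + 2)*(k + 6)*(2*k + 11)/((k + 4)*(k + 8)*(2*k + 9)).
A = k + 2, B = k + 8, C = k**3 + 27*k**2/2 + 121*k/2 + 90.
f must satisfy (k + 2)·f(k+1) − (k + 7)·f(k) = k**3 + 27*k**2/2 + 121*k/2 + 90.
d = 5 from the (1,1,3) case.
Solving with deg f ≤ 5: f(k) = k*(k + 3)*(k + 4)*(k + 5)*(k + 8)/24.
Then R = B(k−1)f/C = k*(k + 3)*(k + 7)*(k + 8)/(12*(2*k + 9)), so s_k = R(k)·t_k = 5*k*(k + 8)/(12*(k**2 + 8*k + 12)).
s_(k+1) − s_k = 5*(2*k + 9)/(k**4 + 18*k**3 + 113*k**2 + 288*k + 252) = t_k.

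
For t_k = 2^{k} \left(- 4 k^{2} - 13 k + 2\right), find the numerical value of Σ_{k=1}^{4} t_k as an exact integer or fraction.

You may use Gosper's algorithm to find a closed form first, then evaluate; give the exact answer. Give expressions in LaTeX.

The ratio is 2*(4*k**2 + 21*k + 15)/(4*k**2 + 13*k - 2).
Take A(k)=2, B(k)=1, C(k)=k**2 + 13*k/4 - 1/2.
Solve (2)·f(k+1) − (1)·f(k) = k**2 + 13*k/4 - 1/2.
Degrees (0,0,2) ⇒ d ≤ 2.
A polynomial solution: f(k) = (4*k**2 - 3*k - 4)/4.
Get s_k = R·t_k = 2**k*(-4*k**2 + 3*k + 4) with R(k) = B(k−1)f(k)/C(k) = (4*k**2 - 3*k - 4)/(4*k**2 + 13*k - 2).
Verify: 2**k*(-4*k**2 - 13*k + 2) matches t_k.
Telescoping: Σ = s_(5) − s_(1) = -2592 − (6) = -2598.

Σ = -2598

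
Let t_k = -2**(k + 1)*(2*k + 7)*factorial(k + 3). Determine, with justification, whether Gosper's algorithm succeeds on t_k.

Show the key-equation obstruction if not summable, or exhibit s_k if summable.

Yes. s_k = -2**(k + 1)*factorial(k + 3).

t_(k+1)/t_k = 2*(k + 4)*(2*k + 9)/(2*k + 7).
A = 2*k + 8, B = 1, C = k + 7/2.
Need (2*k + 8)·f(k+1) − (1)·f(k) = k + 7/2.
From deg A=1, deg B=0, deg C=1: d=0.
A polynomial solution: f(k) = 1/2.
So s_k = (B(k−1)f/C)·t_k = (1/(2*k + 7))·t_k = -2**(k + 1)*factorial(k + 3).
Δs = -2**(k + 1)*(2*k + 7)*factorial(k + 3), as required.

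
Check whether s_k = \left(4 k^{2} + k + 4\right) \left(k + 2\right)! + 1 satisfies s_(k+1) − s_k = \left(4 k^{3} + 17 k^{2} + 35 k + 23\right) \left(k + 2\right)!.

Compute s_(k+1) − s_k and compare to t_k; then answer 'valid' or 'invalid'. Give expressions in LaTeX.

s_(k+1) = (k + 4*(k + 1)**2 + 5)*factorial(k + 3) + 1
s_(k+1) − s_k = (4*k**3 + 17*k**2 + 35*k + 23)*factorial(k + 2)
(s_(k+1) − s_k) − t_k = 0

Valid: the claim telescopes to t_k.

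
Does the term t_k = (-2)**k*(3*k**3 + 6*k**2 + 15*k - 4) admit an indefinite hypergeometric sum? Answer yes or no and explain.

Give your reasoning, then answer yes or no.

Ratio r(k) = 2*(-3*k**3 - 15*k**2 - 36*k - 20)/(3*k**3 + 6*k**2 + 15*k - 4).
Gosper form: A/B · C(k+1)/C(k) with A=-2, B=1, C=k**3 + 2*k**2 + 5*k - 4/3.
Key eq: (-2)·f(k+1) = (1)·f(k) + (k**3 + 2*k**2 + 5*k - 4/3).
Bound: deg f ≤ 3.
Solving with deg f ≤ 3: f(k) = -(k - 1)*(k**2 + k + 4)/3.
Certificate R = B(k−1)f/C = -(k - 1)*(k**2 + k + 4)/(3*k**3 + 6*k**2 + 15*k - 4) gives s_k = (-2)**k*(-k**3 - 3*k + 4).
Verify: (-2)**k*(k**3 + 9*k + 2*(k + 1)**3 - 6) matches t_k.

Yes. s_k = (-2)**k*(-k**3 - 3*k + 4).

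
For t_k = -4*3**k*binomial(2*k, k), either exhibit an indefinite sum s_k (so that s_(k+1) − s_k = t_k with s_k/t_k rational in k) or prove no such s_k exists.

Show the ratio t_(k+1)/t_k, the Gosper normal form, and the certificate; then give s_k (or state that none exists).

no hypergeometric antidifference exists

r(k) = 6*(2*k + 1)/(k + 1) after simplifying.
Factor: A=12*k + 6; B=k + 1; C=1.
Set up (12*k + 6)·f(k+1) − (k)·f(k) − (1) = 0.
d = -1 from the (1,1,0) case.
Bound -1 < 0, so the key equation has no polynomial solution.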